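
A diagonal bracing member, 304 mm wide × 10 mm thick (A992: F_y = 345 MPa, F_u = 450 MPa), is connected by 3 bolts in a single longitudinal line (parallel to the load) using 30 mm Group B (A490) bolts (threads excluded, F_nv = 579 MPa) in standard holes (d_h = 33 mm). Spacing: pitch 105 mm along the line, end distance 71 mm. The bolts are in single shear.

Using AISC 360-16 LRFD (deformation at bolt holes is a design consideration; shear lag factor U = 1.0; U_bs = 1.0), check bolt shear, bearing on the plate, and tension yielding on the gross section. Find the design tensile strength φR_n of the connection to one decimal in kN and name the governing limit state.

706.7 kN (bearing governs)

Bolt shear: A_b = π(30)²/4 = 706.86 mm². φR_n = 0.75 × 579 × 706.86 × 3 × 1 = 920.9 kN.
Bearing (10 mm plate, F_u = 450 MPa): end bolts L_c = 71 − 33/2 = 54.5, R_n = min(1.2×54.5×10×450, 2.4×30×10×450) = 294.3 kN/bolt; interior L_c = 105 − 33 = 72, R_n = 324 kN/bolt. φR_n = 0.75 × (1×294.3 + 2×324) = 706.7 kN.
Tension yield (gross): A_g = 304×10 = 3040 mm². φR_n = 0.90 × 345 × 3040 = 943.9 kN.
Governing: min(920.9, 706.7, 943.9) = 706.7 kN → bearing.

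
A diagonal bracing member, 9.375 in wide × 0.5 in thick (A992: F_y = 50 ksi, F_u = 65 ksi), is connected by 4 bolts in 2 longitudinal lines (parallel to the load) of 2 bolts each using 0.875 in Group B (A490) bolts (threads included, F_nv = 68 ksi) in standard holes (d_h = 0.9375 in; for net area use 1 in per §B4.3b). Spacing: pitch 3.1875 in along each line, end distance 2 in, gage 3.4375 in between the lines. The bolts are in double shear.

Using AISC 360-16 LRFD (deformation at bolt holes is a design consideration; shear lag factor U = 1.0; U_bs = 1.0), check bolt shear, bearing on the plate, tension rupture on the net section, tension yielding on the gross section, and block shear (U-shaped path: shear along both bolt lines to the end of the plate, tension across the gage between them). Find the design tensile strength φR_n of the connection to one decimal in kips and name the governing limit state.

Bolt shear: A_b = π(0.875)²/4 = 0.60132 in². φR_n = 0.75 × 68 × 0.60132 × 4 × 2 = 245.3 kips.
Bearing (0.5 in plate, F_u = 65 ksi): end bolts L_c = 2 − 0.9375/2 = 1.53125, R_n = min(1.2×1.53125×0.5×65, 2.4×0.875×0.5×65) = 59.719 kips/bolt; interior L_c = 3.1875 − 0.9375 = 2.25, R_n = 68.25 kips/bolt. φR_n = 0.75 × (2×59.719 + 2×68.25) = 192.0 kips.
Tension rupture (net): A_n = (9.375 − 2×1)×0.5 = 3.6875 in² (U = 1.0, A_e = A_n). φR_n = 0.75 × 65 × 3.6875 = 179.8 kips.
Tension yield (gross): A_g = 9.375×0.5 = 4.6875 in². φR_n = 0.90 × 50 × 4.6875 = 210.9 kips.
Block shear: shear path 2×[2+1×3.1875] = 2×5.1875 in, A_gv = 5.1875, A_nv = 2×(5.1875 − 1.5×1)×0.5 = 3.6875 in²; tension across gage: (3.4375 − 1×1)×0.5 = 1.2188 in². R_n = min(0.6×65×3.6875, 0.6×50×5.1875) + 1.0×65×1.2188 = min(143.81, 155.63) + 79.222 = 223.03 kips. φR_n = 0.75 × 223.03 = 167.3 kips.
Governing: min(245.3, 192.0, 179.8, 210.9, 167.3) = 167.3 kips → block shear.

167.3 kips (block shear governs)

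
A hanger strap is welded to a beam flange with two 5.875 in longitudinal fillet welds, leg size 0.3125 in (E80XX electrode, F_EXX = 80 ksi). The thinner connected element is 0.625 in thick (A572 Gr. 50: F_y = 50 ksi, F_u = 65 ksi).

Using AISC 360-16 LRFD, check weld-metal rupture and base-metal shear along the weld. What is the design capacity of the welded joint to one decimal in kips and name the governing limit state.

93.5 kips (weld metal governs)

Weld metal: throat = 0.707×0.3125 = 0.22094 in, L = 2×5.875 = 11.75 in. φR_n = 0.75 × 0.6 × 80 × 0.22094 × 11.75 = 93.5 kips.
Base metal shear (0.625 in plate): yield φR_n = 1.0×0.6×50×0.625×11.75 = 220.3 kips; rupture φR_n = 0.75×0.6×65×0.625×11.75 = 214.8 kips; take 214.8 kips (rupture).
Governing: min(93.5, 214.8) = 93.5 kips → weld metal.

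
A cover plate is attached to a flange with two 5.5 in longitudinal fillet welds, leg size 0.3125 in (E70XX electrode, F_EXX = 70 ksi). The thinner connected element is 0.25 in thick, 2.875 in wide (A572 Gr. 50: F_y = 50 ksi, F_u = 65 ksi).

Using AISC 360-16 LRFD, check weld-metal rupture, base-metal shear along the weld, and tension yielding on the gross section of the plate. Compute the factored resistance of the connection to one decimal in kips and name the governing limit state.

Weld metal: throat = 0.707×0.3125 = 0.22094 in, L = 2×5.5 = 11 in. φR_n = 0.75 × 0.6 × 70 × 0.22094 × 11 = 76.6 kips.
Base metal shear (0.25 in plate): yield φR_n = 1.0×0.6×50×0.25×11 = 82.5 kips; rupture φR_n = 0.75×0.6×65×0.25×11 = 80.4 kips; take 80.4 kips (rupture).
Tension yield (gross): A_g = 2.875×0.25 = 0.71875 in². φR_n = 0.90 × 50 × 0.71875 = 32.3 kips.
Governing: min(76.6, 80.4, 32.3) = 32.3 kips → gross-section yield.

32.3 kips (gross-section yield governs)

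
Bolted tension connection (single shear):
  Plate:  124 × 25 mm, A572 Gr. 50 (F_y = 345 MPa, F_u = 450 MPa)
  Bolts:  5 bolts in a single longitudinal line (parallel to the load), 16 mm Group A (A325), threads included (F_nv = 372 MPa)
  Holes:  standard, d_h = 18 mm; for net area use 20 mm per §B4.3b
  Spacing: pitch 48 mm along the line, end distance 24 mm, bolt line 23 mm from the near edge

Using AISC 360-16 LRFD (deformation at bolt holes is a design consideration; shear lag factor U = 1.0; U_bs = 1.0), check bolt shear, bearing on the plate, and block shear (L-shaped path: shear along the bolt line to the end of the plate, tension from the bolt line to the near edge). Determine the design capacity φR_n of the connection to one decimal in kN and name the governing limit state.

280.5 kN (bolt shear governs)

Bolt shear: A_b = π(16)²/4 = 201.06 mm². φR_n = 0.75 × 372 × 201.06 × 5 × 1 = 280.5 kN.
Bearing (25 mm plate, F_u = 450 MPa): end bolts L_c = 24 − 18/2 = 15, R_n = min(1.2×15×25×450, 2.4×16×25×450) = 202.5 kN/bolt; interior L_c = 48 − 18 = 30, R_n = 405 kN/bolt. φR_n = 0.75 × (1×202.5 + 4×405) = 1366.9 kN.
Block shear: shear path 1×[24+4×48] = 1×216 mm, A_gv = 5400, A_nv = 1×(216 − 4.5×20)×25 = 3150 mm²; tension to near edge: (23 − 0.5×20)×25 = 325 mm². R_n = min(0.6×450×3150, 0.6×345×5400) + 1.0×450×325 = min(850.5, 1117.8) + 146.25 = 996.75 kN. φR_n = 0.75 × 996.75 = 747.6 kN.
Governing: min(280.5, 1366.9, 747.6) = 280.5 kN → bolt shear.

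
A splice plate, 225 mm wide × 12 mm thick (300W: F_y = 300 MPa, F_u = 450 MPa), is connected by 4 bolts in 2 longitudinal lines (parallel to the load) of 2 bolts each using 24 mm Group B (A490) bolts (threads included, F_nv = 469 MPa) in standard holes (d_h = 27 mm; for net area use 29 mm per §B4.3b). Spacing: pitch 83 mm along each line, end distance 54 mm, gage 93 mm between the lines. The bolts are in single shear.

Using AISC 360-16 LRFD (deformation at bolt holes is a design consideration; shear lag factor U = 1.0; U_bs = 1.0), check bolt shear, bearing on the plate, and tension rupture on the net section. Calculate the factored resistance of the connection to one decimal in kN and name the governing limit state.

636.5 kN (bolt shear governs)

Bolt shear: A_b = π(24)²/4 = 452.39 mm². φR_n = 0.75 × 469 × 452.39 × 4 × 1 = 636.5 kN.
Bearing (12 mm plate, F_u = 450 MPa): end bolts L_c = 54 − 27/2 = 40.5, R_n = min(1.2×40.5×12×450, 2.4×24×12×450) = 262.44 kN/bolt; interior L_c = 83 − 27 = 56, R_n = 311.04 kN/bolt. φR_n = 0.75 × (2×262.44 + 2×311.04) = 860.2 kN.
Tension rupture (net): A_n = (225 − 2×29)×12 = 2004 mm² (U = 1.0, A_e = A_n). φR_n = 0.75 × 450 × 2004 = 676.4 kN.
Governing: min(636.5, 860.2, 676.4) = 636.5 kN → bolt shear.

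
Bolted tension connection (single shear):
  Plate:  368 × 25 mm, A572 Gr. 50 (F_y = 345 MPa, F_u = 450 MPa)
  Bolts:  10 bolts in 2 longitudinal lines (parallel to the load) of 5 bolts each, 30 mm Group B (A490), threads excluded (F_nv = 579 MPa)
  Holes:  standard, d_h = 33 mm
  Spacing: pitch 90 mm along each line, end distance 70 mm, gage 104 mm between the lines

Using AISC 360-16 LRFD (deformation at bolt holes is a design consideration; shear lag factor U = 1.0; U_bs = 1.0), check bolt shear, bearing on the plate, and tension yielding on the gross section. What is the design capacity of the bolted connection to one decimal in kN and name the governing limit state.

Bolt shear: A_b = π(30)²/4 = 706.86 mm². φR_n = 0.75 × 579 × 706.86 × 10 × 1 = 3069.5 kN.
Bearing (25 mm plate, F_u = 450 MPa): end bolts L_c = 70 − 33/2 = 53.5, R_n = min(1.2×53.5×25×450, 2.4×30×25×450) = 722.25 kN/bolt; interior L_c = 90 − 33 = 57, R_n = 769.5 kN/bolt. φR_n = 0.75 × (2×722.25 + 8×769.5) = 5700.4 kN.
Tension yield (gross): A_g = 368×25 = 9200 mm². φR_n = 0.90 × 345 × 9200 = 2856.6 kN.
Governing: min(3069.5, 5700.4, 2856.6) = 2856.6 kN → gross-section yield.

2856.6 kN (gross-section yield governs)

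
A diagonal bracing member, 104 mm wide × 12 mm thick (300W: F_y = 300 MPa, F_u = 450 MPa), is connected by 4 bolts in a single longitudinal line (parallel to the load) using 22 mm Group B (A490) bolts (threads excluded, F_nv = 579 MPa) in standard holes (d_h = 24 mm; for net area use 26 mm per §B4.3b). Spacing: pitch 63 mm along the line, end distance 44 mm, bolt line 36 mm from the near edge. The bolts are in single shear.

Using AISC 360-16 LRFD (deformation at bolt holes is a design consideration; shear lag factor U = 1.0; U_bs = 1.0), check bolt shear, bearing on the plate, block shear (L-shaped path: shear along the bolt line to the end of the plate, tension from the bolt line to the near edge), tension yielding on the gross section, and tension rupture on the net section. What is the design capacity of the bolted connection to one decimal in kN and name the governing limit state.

315.9 kN (net-section rupture governs)

Bolt shear: A_b = π(22)²/4 = 380.13 mm². φR_n = 0.75 × 579 × 380.13 × 4 × 1 = 660.3 kN.
Bearing (12 mm plate, F_u = 450 MPa): end bolts L_c = 44 − 24/2 = 32, R_n = min(1.2×32×12×450, 2.4×22×12×450) = 207.36 kN/bolt; interior L_c = 63 − 24 = 39, R_n = 252.72 kN/bolt. φR_n = 0.75 × (1×207.36 + 3×252.72) = 724.1 kN.
Block shear: shear path 1×[44+3×63] = 1×233 mm, A_gv = 2796, A_nv = 1×(233 − 3.5×26)×12 = 1704 mm²; tension to near edge: (36 − 0.5×26)×12 = 276 mm². R_n = min(0.6×450×1704, 0.6×300×2796) + 1.0×450×276 = min(460.08, 503.28) + 124.2 = 584.28 kN. φR_n = 0.75 × 584.28 = 438.2 kN.
Tension yield (gross): A_g = 104×12 = 1248 mm². φR_n = 0.90 × 300 × 1248 = 337.0 kN.
Tension rupture (net): A_n = (104 − 1×26)×12 = 936 mm² (U = 1.0, A_e = A_n). φR_n = 0.75 × 450 × 936 = 315.9 kN.
Governing: min(660.3, 724.1, 438.2, 337.0, 315.9) = 315.9 kN → net-section rupture.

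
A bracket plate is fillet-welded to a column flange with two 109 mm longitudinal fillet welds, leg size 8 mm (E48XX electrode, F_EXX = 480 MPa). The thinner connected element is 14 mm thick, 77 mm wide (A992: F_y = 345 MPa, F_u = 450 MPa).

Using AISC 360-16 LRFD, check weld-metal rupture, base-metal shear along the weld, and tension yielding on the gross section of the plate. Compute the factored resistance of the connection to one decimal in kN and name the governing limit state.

266.3 kN (weld metal governs)

Weld metal: throat = 0.707×8 = 5.656 mm, L = 2×109 = 218 mm. φR_n = 0.75 × 0.6 × 480 × 5.656 × 218 = 266.3 kN.
Base metal shear (14 mm plate): yield φR_n = 1.0×0.6×345×14×218 = 631.8 kN; rupture φR_n = 0.75×0.6×450×14×218 = 618.0 kN; take 618.0 kN (rupture).
Tension yield (gross): A_g = 77×14 = 1078 mm². φR_n = 0.90 × 345 × 1078 = 334.7 kN.
Governing: min(266.3, 618.0, 334.7) = 266.3 kN → weld metal.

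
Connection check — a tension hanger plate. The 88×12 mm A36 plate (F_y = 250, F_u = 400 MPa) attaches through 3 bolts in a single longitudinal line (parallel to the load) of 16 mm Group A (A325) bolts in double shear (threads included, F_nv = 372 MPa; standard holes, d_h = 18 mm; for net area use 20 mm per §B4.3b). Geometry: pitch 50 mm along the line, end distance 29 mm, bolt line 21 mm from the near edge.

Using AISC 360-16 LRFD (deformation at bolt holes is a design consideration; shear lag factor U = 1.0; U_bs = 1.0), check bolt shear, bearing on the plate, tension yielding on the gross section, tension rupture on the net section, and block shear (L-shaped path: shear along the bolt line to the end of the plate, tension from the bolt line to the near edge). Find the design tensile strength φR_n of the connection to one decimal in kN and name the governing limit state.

210.2 kN (block shear governs)

Bolt shear: A_b = π(16)²/4 = 201.06 mm². φR_n = 0.75 × 372 × 201.06 × 3 × 2 = 336.6 kN.
Bearing (12 mm plate, F_u = 400 MPa): end bolts L_c = 29 − 18/2 = 20, R_n = min(1.2×20×12×400, 2.4×16×12×400) = 115.2 kN/bolt; interior L_c = 50 − 18 = 32, R_n = 184.32 kN/bolt. φR_n = 0.75 × (1×115.2 + 2×184.32) = 362.9 kN.
Tension yield (gross): A_g = 88×12 = 1056 mm². φR_n = 0.90 × 250 × 1056 = 237.6 kN.
Tension rupture (net): A_n = (88 − 1×20)×12 = 816 mm² (U = 1.0, A_e = A_n). φR_n = 0.75 × 400 × 816 = 244.8 kN.
Block shear: shear path 1×[29+2×50] = 1×129 mm, A_gv = 1548, A_nv = 1×(129 − 2.5×20)×12 = 948 mm²; tension to near edge: (21 − 0.5×20)×12 = 132 mm². R_n = min(0.6×400×948, 0.6×250×1548) + 1.0×400×132 = min(227.52, 232.2) + 52.8 = 280.32 kN. φR_n = 0.75 × 280.32 = 210.2 kN.
Governing: min(336.6, 362.9, 237.6, 244.8, 210.2) = 210.2 kN → block shear.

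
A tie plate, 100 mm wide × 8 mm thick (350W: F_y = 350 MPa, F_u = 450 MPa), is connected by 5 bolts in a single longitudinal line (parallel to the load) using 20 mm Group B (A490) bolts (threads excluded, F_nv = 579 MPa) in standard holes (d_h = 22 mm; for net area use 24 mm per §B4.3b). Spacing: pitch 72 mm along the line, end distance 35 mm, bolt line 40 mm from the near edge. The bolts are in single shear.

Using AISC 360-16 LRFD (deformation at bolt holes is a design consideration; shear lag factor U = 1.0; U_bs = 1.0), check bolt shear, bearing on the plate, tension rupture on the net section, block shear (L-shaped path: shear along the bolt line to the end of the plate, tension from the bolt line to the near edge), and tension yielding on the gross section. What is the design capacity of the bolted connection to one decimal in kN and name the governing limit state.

Bolt shear: A_b = π(20)²/4 = 314.16 mm². φR_n = 0.75 × 579 × 314.16 × 5 × 1 = 682.1 kN.
Bearing (8 mm plate, F_u = 450 MPa): end bolts L_c = 35 − 22/2 = 24, R_n = min(1.2×24×8×450, 2.4×20×8×450) = 103.68 kN/bolt; interior L_c = 72 − 22 = 50, R_n = 172.8 kN/bolt. φR_n = 0.75 × (1×103.68 + 4×172.8) = 596.2 kN.
Tension rupture (net): A_n = (100 − 1×24)×8 = 608 mm² (U = 1.0, A_e = A_n). φR_n = 0.75 × 450 × 608 = 205.2 kN.
Block shear: shear path 1×[35+4×72] = 1×323 mm, A_gv = 2584, A_nv = 1×(323 − 4.5×24)×8 = 1720 mm²; tension to near edge: (40 − 0.5×24)×8 = 224 mm². R_n = min(0.6×450×1720, 0.6×350×2584) + 1.0×450×224 = min(464.4, 542.64) + 100.8 = 565.2 kN. φR_n = 0.75 × 565.2 = 423.9 kN.
Tension yield (gross): A_g = 100×8 = 800 mm². φR_n = 0.90 × 350 × 800 = 252.0 kN.
Governing: min(682.1, 596.2, 205.2, 423.9, 252.0) = 205.2 kN → net-section rupture.

205.2 kN (net-section rupture governs)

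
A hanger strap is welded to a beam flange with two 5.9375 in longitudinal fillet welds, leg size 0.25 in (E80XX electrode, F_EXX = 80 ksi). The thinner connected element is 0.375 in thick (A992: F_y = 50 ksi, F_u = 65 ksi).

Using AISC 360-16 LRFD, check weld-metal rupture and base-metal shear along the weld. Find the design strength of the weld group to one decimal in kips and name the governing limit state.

Weld metal: throat = 0.707×0.25 = 0.17675 in, L = 2×5.9375 = 11.875 in. φR_n = 0.75 × 0.6 × 80 × 0.17675 × 11.875 = 75.6 kips.
Base metal shear (0.375 in plate): yield φR_n = 1.0×0.6×50×0.375×11.875 = 133.6 kips; rupture φR_n = 0.75×0.6×65×0.375×11.875 = 130.3 kips; take 130.3 kips (rupture).
Governing: min(75.6, 130.3) = 75.6 kips → weld metal.

75.6 kips (weld metal governs)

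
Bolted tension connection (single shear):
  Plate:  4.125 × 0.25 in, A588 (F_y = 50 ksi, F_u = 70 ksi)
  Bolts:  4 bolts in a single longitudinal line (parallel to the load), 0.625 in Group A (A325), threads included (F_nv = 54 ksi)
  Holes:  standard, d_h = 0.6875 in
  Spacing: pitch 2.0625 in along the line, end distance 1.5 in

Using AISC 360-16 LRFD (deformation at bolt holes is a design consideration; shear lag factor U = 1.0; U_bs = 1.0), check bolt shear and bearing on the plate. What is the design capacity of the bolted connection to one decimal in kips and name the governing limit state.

49.7 kips (bolt shear governs)

Bolt shear: A_b = π(0.625)²/4 = 0.3068 in². φR_n = 0.75 × 54 × 0.3068 × 4 × 1 = 49.7 kips.
Bearing (0.25 in plate, F_u = 70 ksi): end bolts L_c = 1.5 − 0.6875/2 = 1.15625, R_n = min(1.2×1.15625×0.25×70, 2.4×0.625×0.25×70) = 24.281 kips/bolt; interior L_c = 2.0625 − 0.6875 = 1.375, R_n = 26.25 kips/bolt. φR_n = 0.75 × (1×24.281 + 3×26.25) = 77.3 kips.
Governing: min(49.7, 77.3) = 49.7 kips → bolt shear.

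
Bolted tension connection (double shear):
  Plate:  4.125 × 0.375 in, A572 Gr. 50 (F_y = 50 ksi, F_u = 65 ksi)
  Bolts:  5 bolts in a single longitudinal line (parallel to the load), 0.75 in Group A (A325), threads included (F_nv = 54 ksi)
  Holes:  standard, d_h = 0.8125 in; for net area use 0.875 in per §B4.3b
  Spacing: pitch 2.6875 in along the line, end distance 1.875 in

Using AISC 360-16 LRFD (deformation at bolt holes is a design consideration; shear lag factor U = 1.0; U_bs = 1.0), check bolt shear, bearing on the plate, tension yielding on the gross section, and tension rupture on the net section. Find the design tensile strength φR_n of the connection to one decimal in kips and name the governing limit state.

Bolt shear: A_b = π(0.75)²/4 = 0.44179 in². φR_n = 0.75 × 54 × 0.44179 × 5 × 2 = 178.9 kips.
Bearing (0.375 in plate, F_u = 65 ksi): end bolts L_c = 1.875 − 0.8125/2 = 1.46875, R_n = min(1.2×1.46875×0.375×65, 2.4×0.75×0.375×65) = 42.961 kips/bolt; interior L_c = 2.6875 − 0.8125 = 1.875, R_n = 43.875 kips/bolt. φR_n = 0.75 × (1×42.961 + 4×43.875) = 163.8 kips.
Tension yield (gross): A_g = 4.125×0.375 = 1.5469 in². φR_n = 0.90 × 50 × 1.5469 = 69.6 kips.
Tension rupture (net): A_n = (4.125 − 1×0.875)×0.375 = 1.2188 in² (U = 1.0, A_e = A_n). φR_n = 0.75 × 65 × 1.2188 = 59.4 kips.
Governing: min(178.9, 163.8, 69.6, 59.4) = 59.4 kips → net-section rupture.

59.4 kips (net-section rupture governs)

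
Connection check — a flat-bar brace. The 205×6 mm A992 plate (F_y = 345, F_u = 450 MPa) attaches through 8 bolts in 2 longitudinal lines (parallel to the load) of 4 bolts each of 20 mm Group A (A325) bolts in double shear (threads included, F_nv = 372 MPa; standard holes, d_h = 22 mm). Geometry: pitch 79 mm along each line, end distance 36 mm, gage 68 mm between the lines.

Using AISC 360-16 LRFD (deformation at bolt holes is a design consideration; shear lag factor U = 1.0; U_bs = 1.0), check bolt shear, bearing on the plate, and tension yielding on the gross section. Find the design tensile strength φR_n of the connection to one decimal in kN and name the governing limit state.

Bolt shear: A_b = π(20)²/4 = 314.16 mm². φR_n = 0.75 × 372 × 314.16 × 8 × 2 = 1402.4 kN.
Bearing (6 mm plate, F_u = 450 MPa): end bolts L_c = 36 − 22/2 = 25, R_n = min(1.2×25×6×450, 2.4×20×6×450) = 81 kN/bolt; interior L_c = 79 − 22 = 57, R_n = 129.6 kN/bolt. φR_n = 0.75 × (2×81 + 6×129.6) = 704.7 kN.
Tension yield (gross): A_g = 205×6 = 1230 mm². φR_n = 0.90 × 345 × 1230 = 381.9 kN.
Governing: min(1402.4, 704.7, 381.9) = 381.9 kN → gross-section yield.

381.9 kN (gross-section yield governs)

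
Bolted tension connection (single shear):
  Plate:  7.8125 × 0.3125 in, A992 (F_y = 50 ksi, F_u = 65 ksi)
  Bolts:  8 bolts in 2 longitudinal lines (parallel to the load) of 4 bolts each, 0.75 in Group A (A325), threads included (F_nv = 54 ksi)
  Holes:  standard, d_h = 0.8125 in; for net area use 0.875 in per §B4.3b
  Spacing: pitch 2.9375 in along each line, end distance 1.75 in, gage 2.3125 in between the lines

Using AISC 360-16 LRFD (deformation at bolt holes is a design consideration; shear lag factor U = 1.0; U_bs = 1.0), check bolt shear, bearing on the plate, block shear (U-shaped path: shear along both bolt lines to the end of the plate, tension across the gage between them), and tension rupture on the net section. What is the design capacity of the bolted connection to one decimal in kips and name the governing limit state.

92.4 kips (net-section rupture governs)

Bolt shear: A_b = π(0.75)²/4 = 0.44179 in². φR_n = 0.75 × 54 × 0.44179 × 8 × 1 = 143.1 kips.
Bearing (0.3125 in plate, F_u = 65 ksi): end bolts L_c = 1.75 − 0.8125/2 = 1.34375, R_n = min(1.2×1.34375×0.3125×65, 2.4×0.75×0.3125×65) = 32.754 kips/bolt; interior L_c = 2.9375 − 0.8125 = 2.125, R_n = 36.563 kips/bolt. φR_n = 0.75 × (2×32.754 + 6×36.563) = 213.7 kips.
Block shear: shear path 2×[1.75+3×2.9375] = 2×10.5625 in, A_gv = 6.6016, A_nv = 2×(10.5625 − 3.5×0.875)×0.3125 = 4.6875 in²; tension across gage: (2.3125 − 1×0.875)×0.3125 = 0.44922 in². R_n = min(0.6×65×4.6875, 0.6×50×6.6016) + 1.0×65×0.44922 = min(182.81, 198.05) + 29.199 = 212.01 kips. φR_n = 0.75 × 212.01 = 159.0 kips.
Tension rupture (net): A_n = (7.8125 − 2×0.875)×0.3125 = 1.8945 in² (U = 1.0, A_e = A_n). φR_n = 0.75 × 65 × 1.8945 = 92.4 kips.
Governing: min(143.1, 213.7, 159.0, 92.4) = 92.4 kips → net-section rupture.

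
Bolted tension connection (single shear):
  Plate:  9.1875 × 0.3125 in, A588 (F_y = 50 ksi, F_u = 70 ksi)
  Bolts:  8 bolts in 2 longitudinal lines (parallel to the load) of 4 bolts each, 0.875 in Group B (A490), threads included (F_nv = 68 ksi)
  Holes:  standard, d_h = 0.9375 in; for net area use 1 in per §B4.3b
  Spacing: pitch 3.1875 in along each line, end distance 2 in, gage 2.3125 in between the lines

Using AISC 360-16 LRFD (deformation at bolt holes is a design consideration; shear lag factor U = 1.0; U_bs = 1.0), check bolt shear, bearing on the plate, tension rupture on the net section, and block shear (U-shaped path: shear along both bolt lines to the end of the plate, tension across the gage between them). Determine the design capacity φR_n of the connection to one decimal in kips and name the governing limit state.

117.9 kips (net-section rupture governs)

Bolt shear: A_b = π(0.875)²/4 = 0.60132 in². φR_n = 0.75 × 68 × 0.60132 × 8 × 1 = 245.3 kips.
Bearing (0.3125 in plate, F_u = 70 ksi): end bolts L_c = 2 − 0.9375/2 = 1.53125, R_n = min(1.2×1.53125×0.3125×70, 2.4×0.875×0.3125×70) = 40.195 kips/bolt; interior L_c = 3.1875 − 0.9375 = 2.25, R_n = 45.938 kips/bolt. φR_n = 0.75 × (2×40.195 + 6×45.938) = 267.0 kips.
Tension rupture (net): A_n = (9.1875 − 2×1)×0.3125 = 2.2461 in² (U = 1.0, A_e = A_n). φR_n = 0.75 × 70 × 2.2461 = 117.9 kips.
Block shear: shear path 2×[2+3×3.1875] = 2×11.5625 in, A_gv = 7.2266, A_nv = 2×(11.5625 − 3.5×1)×0.3125 = 5.0391 in²; tension across gage: (2.3125 − 1×1)×0.3125 = 0.41016 in². R_n = min(0.6×70×5.0391, 0.6×50×7.2266) + 1.0×70×0.41016 = min(211.64, 216.8) + 28.711 = 240.35 kips. φR_n = 0.75 × 240.35 = 180.3 kips.
Governing: min(245.3, 267.0, 117.9, 180.3) = 117.9 kips → net-section rupture.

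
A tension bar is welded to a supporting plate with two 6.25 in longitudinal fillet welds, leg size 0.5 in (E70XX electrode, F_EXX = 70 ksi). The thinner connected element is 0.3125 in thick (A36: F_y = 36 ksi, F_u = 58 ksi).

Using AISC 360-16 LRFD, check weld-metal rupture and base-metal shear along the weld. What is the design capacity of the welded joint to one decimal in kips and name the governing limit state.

84.4 kips (base-metal shear governs)

Weld metal: throat = 0.707×0.5 = 0.3535 in, L = 2×6.25 = 12.5 in. φR_n = 0.75 × 0.6 × 70 × 0.3535 × 12.5 = 139.2 kips.
Base metal shear (0.3125 in plate): yield φR_n = 1.0×0.6×36×0.3125×12.5 = 84.4 kips; rupture φR_n = 0.75×0.6×58×0.3125×12.5 = 102.0 kips; take 84.4 kips (yield).
Governing: min(139.2, 84.4) = 84.4 kips → base-metal shear.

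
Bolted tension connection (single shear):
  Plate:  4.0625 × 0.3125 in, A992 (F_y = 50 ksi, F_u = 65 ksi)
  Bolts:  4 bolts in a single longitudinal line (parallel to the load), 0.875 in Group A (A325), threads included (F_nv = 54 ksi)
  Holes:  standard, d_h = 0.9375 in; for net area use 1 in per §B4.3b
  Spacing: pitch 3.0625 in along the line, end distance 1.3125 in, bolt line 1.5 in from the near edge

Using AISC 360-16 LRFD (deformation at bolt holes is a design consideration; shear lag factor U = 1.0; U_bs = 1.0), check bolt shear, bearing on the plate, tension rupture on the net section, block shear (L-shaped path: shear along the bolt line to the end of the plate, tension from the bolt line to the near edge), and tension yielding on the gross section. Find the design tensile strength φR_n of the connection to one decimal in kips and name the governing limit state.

46.7 kips (net-section rupture governs)

Bolt shear: A_b = π(0.875)²/4 = 0.60132 in². φR_n = 0.75 × 54 × 0.60132 × 4 × 1 = 97.4 kips.
Bearing (0.3125 in plate, F_u = 65 ksi): end bolts L_c = 1.3125 − 0.9375/2 = 0.84375, R_n = min(1.2×0.84375×0.3125×65, 2.4×0.875×0.3125×65) = 20.566 kips/bolt; interior L_c = 3.0625 − 0.9375 = 2.125, R_n = 42.656 kips/bolt. φR_n = 0.75 × (1×20.566 + 3×42.656) = 111.4 kips.
Tension rupture (net): A_n = (4.0625 − 1×1)×0.3125 = 0.95703 in² (U = 1.0, A_e = A_n). φR_n = 0.75 × 65 × 0.95703 = 46.7 kips.
Block shear: shear path 1×[1.3125+3×3.0625] = 1×10.5 in, A_gv = 3.2813, A_nv = 1×(10.5 − 3.5×1)×0.3125 = 2.1875 in²; tension to near edge: (1.5 − 0.5×1)×0.3125 = 0.3125 in². R_n = min(0.6×65×2.1875, 0.6×50×3.2813) + 1.0×65×0.3125 = min(85.313, 98.439) + 20.313 = 105.63 kips. φR_n = 0.75 × 105.63 = 79.2 kips.
Tension yield (gross): A_g = 4.0625×0.3125 = 1.2695 in². φR_n = 0.90 × 50 × 1.2695 = 57.1 kips.
Governing: min(97.4, 111.4, 46.7, 79.2, 57.1) = 46.7 kips → net-section rupture.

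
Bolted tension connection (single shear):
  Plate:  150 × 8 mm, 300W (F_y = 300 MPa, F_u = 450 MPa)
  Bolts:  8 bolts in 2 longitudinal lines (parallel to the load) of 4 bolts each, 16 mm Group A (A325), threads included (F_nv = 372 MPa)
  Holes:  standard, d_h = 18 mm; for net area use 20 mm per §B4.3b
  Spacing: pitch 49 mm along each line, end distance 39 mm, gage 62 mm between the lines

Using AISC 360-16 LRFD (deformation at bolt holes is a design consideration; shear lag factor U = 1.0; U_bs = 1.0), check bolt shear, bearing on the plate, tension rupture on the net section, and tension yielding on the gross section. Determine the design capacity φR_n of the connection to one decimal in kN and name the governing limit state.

Bolt shear: A_b = π(16)²/4 = 201.06 mm². φR_n = 0.75 × 372 × 201.06 × 8 × 1 = 448.8 kN.
Bearing (8 mm plate, F_u = 450 MPa): end bolts L_c = 39 − 18/2 = 30, R_n = min(1.2×30×8×450, 2.4×16×8×450) = 129.6 kN/bolt; interior L_c = 49 − 18 = 31, R_n = 133.92 kN/bolt. φR_n = 0.75 × (2×129.6 + 6×133.92) = 797.0 kN.
Tension rupture (net): A_n = (150 − 2×20)×8 = 880 mm² (U = 1.0, A_e = A_n). φR_n = 0.75 × 450 × 880 = 297.0 kN.
Tension yield (gross): A_g = 150×8 = 1200 mm². φR_n = 0.90 × 300 × 1200 = 324.0 kN.
Governing: min(448.8, 797.0, 297.0, 324.0) = 297.0 kN → net-section rupture.

297.0 kN (net-section rupture governs)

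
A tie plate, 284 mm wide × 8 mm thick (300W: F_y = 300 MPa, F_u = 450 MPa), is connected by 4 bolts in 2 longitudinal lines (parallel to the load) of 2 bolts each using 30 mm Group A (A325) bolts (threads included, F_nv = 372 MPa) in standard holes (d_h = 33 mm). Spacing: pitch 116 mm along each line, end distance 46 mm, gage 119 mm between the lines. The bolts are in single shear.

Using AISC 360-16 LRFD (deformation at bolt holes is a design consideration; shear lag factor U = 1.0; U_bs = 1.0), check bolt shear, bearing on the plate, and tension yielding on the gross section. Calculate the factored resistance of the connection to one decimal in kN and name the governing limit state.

Bolt shear: A_b = π(30)²/4 = 706.86 mm². φR_n = 0.75 × 372 × 706.86 × 4 × 1 = 788.9 kN.
Bearing (8 mm plate, F_u = 450 MPa): end bolts L_c = 46 − 33/2 = 29.5, R_n = min(1.2×29.5×8×450, 2.4×30×8×450) = 127.44 kN/bolt; interior L_c = 116 − 33 = 83, R_n = 259.2 kN/bolt. φR_n = 0.75 × (2×127.44 + 2×259.2) = 580.0 kN.
Tension yield (gross): A_g = 284×8 = 2272 mm². φR_n = 0.90 × 300 × 2272 = 613.4 kN.
Governing: min(788.9, 580.0, 613.4) = 580.0 kN → bearing.

580.0 kN (bearing governs)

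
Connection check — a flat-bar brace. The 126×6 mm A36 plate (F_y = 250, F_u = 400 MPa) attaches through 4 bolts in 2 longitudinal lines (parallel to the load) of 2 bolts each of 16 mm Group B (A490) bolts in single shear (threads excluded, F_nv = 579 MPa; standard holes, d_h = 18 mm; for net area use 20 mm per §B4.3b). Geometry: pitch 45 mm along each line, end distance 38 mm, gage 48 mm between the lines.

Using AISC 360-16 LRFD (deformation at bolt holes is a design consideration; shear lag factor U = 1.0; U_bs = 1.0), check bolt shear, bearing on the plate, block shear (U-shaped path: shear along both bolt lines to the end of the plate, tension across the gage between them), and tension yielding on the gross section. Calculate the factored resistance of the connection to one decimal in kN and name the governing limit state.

Bolt shear: A_b = π(16)²/4 = 201.06 mm². φR_n = 0.75 × 579 × 201.06 × 4 × 1 = 349.2 kN.
Bearing (6 mm plate, F_u = 400 MPa): end bolts L_c = 38 − 18/2 = 29, R_n = min(1.2×29×6×400, 2.4×16×6×400) = 83.52 kN/bolt; interior L_c = 45 − 18 = 27, R_n = 77.76 kN/bolt. φR_n = 0.75 × (2×83.52 + 2×77.76) = 241.9 kN.
Block shear: shear path 2×[38+1×45] = 2×83 mm, A_gv = 996, A_nv = 2×(83 − 1.5×20)×6 = 636 mm²; tension across gage: (48 − 1×20)×6 = 168 mm². R_n = min(0.6×400×636, 0.6×250×996) + 1.0×400×168 = min(152.64, 149.4) + 67.2 = 216.6 kN. φR_n = 0.75 × 216.6 = 162.5 kN.
Tension yield (gross): A_g = 126×6 = 756 mm². φR_n = 0.90 × 250 × 756 = 170.1 kN.
Governing: min(349.2, 241.9, 162.5, 170.1) = 162.5 kN → block shear.

162.5 kN (block shear governs)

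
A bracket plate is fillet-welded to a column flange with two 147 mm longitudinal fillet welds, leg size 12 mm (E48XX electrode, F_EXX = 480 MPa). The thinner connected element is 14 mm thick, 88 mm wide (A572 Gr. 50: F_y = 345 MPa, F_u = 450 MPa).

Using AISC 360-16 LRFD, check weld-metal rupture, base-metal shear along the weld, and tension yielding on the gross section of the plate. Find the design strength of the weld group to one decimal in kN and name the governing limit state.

Weld metal: throat = 0.707×12 = 8.484 mm, L = 2×147 = 294 mm. φR_n = 0.75 × 0.6 × 480 × 8.484 × 294 = 538.8 kN.
Base metal shear (14 mm plate): yield φR_n = 1.0×0.6×345×14×294 = 852.0 kN; rupture φR_n = 0.75×0.6×450×14×294 = 833.5 kN; take 833.5 kN (rupture).
Tension yield (gross): A_g = 88×14 = 1232 mm². φR_n = 0.90 × 345 × 1232 = 382.5 kN.
Governing: min(538.8, 833.5, 382.5) = 382.5 kN → gross-section yield.

382.5 kN (gross-section yield governs)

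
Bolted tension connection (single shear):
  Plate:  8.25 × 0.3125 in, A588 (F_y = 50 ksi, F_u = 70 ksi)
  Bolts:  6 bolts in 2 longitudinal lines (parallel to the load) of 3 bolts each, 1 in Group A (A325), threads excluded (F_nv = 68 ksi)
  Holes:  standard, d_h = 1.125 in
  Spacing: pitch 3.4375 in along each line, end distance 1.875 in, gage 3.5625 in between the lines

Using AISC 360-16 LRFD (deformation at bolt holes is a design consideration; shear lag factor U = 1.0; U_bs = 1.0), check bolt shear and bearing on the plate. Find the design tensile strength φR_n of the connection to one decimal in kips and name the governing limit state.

Bolt shear: A_b = π(1)²/4 = 0.7854 in². φR_n = 0.75 × 68 × 0.7854 × 6 × 1 = 240.3 kips.
Bearing (0.3125 in plate, F_u = 70 ksi): end bolts L_c = 1.875 − 1.125/2 = 1.3125, R_n = min(1.2×1.3125×0.3125×70, 2.4×1×0.3125×70) = 34.453 kips/bolt; interior L_c = 3.4375 − 1.125 = 2.3125, R_n = 52.5 kips/bolt. φR_n = 0.75 × (2×34.453 + 4×52.5) = 209.2 kips.
Governing: min(240.3, 209.2) = 209.2 kips → bearing.

209.2 kips (bearing governs)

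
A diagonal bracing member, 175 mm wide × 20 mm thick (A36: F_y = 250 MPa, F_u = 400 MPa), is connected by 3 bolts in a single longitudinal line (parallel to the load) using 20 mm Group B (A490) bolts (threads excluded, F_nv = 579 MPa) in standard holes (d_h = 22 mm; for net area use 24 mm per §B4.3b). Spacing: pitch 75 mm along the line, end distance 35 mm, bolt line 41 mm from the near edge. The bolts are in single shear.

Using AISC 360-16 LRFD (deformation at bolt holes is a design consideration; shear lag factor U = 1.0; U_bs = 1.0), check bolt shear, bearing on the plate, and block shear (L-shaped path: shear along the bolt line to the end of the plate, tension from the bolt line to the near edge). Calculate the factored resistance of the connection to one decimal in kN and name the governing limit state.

Bolt shear: A_b = π(20)²/4 = 314.16 mm². φR_n = 0.75 × 579 × 314.16 × 3 × 1 = 409.3 kN.
Bearing (20 mm plate, F_u = 400 MPa): end bolts L_c = 35 − 22/2 = 24, R_n = min(1.2×24×20×400, 2.4×20×20×400) = 230.4 kN/bolt; interior L_c = 75 − 22 = 53, R_n = 384 kN/bolt. φR_n = 0.75 × (1×230.4 + 2×384) = 748.8 kN.
Block shear: shear path 1×[35+2×75] = 1×185 mm, A_gv = 3700, A_nv = 1×(185 − 2.5×24)×20 = 2500 mm²; tension to near edge: (41 − 0.5×24)×20 = 580 mm². R_n = min(0.6×400×2500, 0.6×250×3700) + 1.0×400×580 = min(600, 555) + 232 = 787 kN. φR_n = 0.75 × 787 = 590.3 kN.
Governing: min(409.3, 748.8, 590.3) = 409.3 kN → bolt shear.

409.3 kN (bolt shear governs)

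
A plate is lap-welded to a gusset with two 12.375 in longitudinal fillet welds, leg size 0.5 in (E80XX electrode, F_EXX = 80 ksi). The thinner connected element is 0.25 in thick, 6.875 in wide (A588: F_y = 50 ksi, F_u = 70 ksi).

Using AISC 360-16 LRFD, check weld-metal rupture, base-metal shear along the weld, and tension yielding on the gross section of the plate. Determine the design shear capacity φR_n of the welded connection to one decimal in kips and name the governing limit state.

77.3 kips (gross-section yield governs)

Weld metal: throat = 0.707×0.5 = 0.3535 in, L = 2×12.375 = 24.75 in. φR_n = 0.75 × 0.6 × 80 × 0.3535 × 24.75 = 315.0 kips.
Base metal shear (0.25 in plate): yield φR_n = 1.0×0.6×50×0.25×24.75 = 185.6 kips; rupture φR_n = 0.75×0.6×70×0.25×24.75 = 194.9 kips; take 185.6 kips (yield).
Tension yield (gross): A_g = 6.875×0.25 = 1.7188 in². φR_n = 0.90 × 50 × 1.7188 = 77.3 kips.
Governing: min(315.0, 185.6, 77.3) = 77.3 kips → gross-section yield.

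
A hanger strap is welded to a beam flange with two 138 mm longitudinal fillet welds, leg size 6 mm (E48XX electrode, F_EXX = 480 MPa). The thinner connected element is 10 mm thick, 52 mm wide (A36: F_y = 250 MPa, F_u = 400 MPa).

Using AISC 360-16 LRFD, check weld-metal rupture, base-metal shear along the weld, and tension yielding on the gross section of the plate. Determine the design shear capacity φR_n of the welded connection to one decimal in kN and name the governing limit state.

Weld metal: throat = 0.707×6 = 4.242 mm, L = 2×138 = 276 mm. φR_n = 0.75 × 0.6 × 480 × 4.242 × 276 = 252.9 kN.
Base metal shear (10 mm plate): yield φR_n = 1.0×0.6×250×10×276 = 414.0 kN; rupture φR_n = 0.75×0.6×400×10×276 = 496.8 kN; take 414.0 kN (yield).
Tension yield (gross): A_g = 52×10 = 520 mm². φR_n = 0.90 × 250 × 520 = 117.0 kN.
Governing: min(252.9, 414.0, 117.0) = 117.0 kN → gross-section yield.

117.0 kN (gross-section yield governs)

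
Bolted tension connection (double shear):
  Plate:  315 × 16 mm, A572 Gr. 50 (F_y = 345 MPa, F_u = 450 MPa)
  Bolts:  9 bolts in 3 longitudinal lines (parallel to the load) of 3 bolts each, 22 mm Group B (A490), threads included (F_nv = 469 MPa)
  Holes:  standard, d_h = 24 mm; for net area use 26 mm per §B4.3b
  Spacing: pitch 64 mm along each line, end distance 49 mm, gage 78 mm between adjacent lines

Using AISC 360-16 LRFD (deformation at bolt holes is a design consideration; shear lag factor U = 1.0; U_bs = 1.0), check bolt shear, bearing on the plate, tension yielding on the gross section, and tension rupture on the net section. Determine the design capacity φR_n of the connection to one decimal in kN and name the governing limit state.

1279.8 kN (net-section rupture governs)

Bolt shear: A_b = π(22)²/4 = 380.13 mm². φR_n = 0.75 × 469 × 380.13 × 9 × 2 = 2406.8 kN.
Bearing (16 mm plate, F_u = 450 MPa): end bolts L_c = 49 − 24/2 = 37, R_n = min(1.2×37×16×450, 2.4×22×16×450) = 319.68 kN/bolt; interior L_c = 64 − 24 = 40, R_n = 345.6 kN/bolt. φR_n = 0.75 × (3×319.68 + 6×345.6) = 2274.5 kN.
Tension yield (gross): A_g = 315×16 = 5040 mm². φR_n = 0.90 × 345 × 5040 = 1564.9 kN.
Tension rupture (net): A_n = (315 − 3×26)×16 = 3792 mm² (U = 1.0, A_e = A_n). φR_n = 0.75 × 450 × 3792 = 1279.8 kN.
Governing: min(2406.8, 2274.5, 1564.9, 1279.8) = 1279.8 kN → net-section rupture.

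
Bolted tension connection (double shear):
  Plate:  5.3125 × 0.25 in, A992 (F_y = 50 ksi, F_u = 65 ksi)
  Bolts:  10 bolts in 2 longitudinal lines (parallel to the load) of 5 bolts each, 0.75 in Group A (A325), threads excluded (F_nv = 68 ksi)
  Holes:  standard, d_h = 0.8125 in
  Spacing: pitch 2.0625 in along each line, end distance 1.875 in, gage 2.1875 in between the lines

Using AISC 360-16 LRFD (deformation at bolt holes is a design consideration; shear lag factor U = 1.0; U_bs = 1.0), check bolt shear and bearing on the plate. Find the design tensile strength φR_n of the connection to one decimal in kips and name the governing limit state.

189.2 kips (bearing governs)

Bolt shear: A_b = π(0.75)²/4 = 0.44179 in². φR_n = 0.75 × 68 × 0.44179 × 10 × 2 = 450.6 kips.
Bearing (0.25 in plate, F_u = 65 ksi): end bolts L_c = 1.875 − 0.8125/2 = 1.46875, R_n = min(1.2×1.46875×0.25×65, 2.4×0.75×0.25×65) = 28.641 kips/bolt; interior L_c = 2.0625 − 0.8125 = 1.25, R_n = 24.375 kips/bolt. φR_n = 0.75 × (2×28.641 + 8×24.375) = 189.2 kips.
Governing: min(450.6, 189.2) = 189.2 kips → bearing.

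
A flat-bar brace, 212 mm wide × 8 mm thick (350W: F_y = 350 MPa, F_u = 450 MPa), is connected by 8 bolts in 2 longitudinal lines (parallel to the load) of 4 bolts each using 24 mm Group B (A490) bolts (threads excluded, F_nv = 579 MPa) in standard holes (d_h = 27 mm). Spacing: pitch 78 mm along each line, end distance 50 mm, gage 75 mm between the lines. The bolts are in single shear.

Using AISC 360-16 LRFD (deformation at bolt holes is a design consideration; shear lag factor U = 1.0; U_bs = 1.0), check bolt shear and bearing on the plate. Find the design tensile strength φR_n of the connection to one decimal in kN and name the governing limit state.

Bolt shear: A_b = π(24)²/4 = 452.39 mm². φR_n = 0.75 × 579 × 452.39 × 8 × 1 = 1571.6 kN.
Bearing (8 mm plate, F_u = 450 MPa): end bolts L_c = 50 − 27/2 = 36.5, R_n = min(1.2×36.5×8×450, 2.4×24×8×450) = 157.68 kN/bolt; interior L_c = 78 − 27 = 51, R_n = 207.36 kN/bolt. φR_n = 0.75 × (2×157.68 + 6×207.36) = 1169.6 kN.
Governing: min(1571.6, 1169.6) = 1169.6 kN → bearing.

1169.6 kN (bearing governs)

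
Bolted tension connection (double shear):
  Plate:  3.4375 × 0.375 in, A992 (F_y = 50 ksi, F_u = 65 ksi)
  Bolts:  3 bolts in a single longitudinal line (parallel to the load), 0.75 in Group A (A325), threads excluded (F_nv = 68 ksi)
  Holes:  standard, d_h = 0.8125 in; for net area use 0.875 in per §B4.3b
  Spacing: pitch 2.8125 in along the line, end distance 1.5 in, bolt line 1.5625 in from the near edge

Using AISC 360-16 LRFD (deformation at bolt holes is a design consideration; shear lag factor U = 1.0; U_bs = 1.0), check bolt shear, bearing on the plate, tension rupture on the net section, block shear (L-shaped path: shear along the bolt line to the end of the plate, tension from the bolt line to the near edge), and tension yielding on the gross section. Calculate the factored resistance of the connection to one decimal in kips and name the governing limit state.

Bolt shear: A_b = π(0.75)²/4 = 0.44179 in². φR_n = 0.75 × 68 × 0.44179 × 3 × 2 = 135.2 kips.
Bearing (0.375 in plate, F_u = 65 ksi): end bolts L_c = 1.5 − 0.8125/2 = 1.09375, R_n = min(1.2×1.09375×0.375×65, 2.4×0.75×0.375×65) = 31.992 kips/bolt; interior L_c = 2.8125 − 0.8125 = 2, R_n = 43.875 kips/bolt. φR_n = 0.75 × (1×31.992 + 2×43.875) = 89.8 kips.
Tension rupture (net): A_n = (3.4375 − 1×0.875)×0.375 = 0.96094 in² (U = 1.0, A_e = A_n). φR_n = 0.75 × 65 × 0.96094 = 46.8 kips.
Block shear: shear path 1×[1.5+2×2.8125] = 1×7.125 in, A_gv = 2.6719, A_nv = 1×(7.125 − 2.5×0.875)×0.375 = 1.8516 in²; tension to near edge: (1.5625 − 0.5×0.875)×0.375 = 0.42188 in². R_n = min(0.6×65×1.8516, 0.6×50×2.6719) + 1.0×65×0.42188 = min(72.212, 80.157) + 27.422 = 99.634 kips. φR_n = 0.75 × 99.634 = 74.7 kips.
Tension yield (gross): A_g = 3.4375×0.375 = 1.2891 in². φR_n = 0.90 × 50 × 1.2891 = 58.0 kips.
Governing: min(135.2, 89.8, 46.8, 74.7, 58.0) = 46.8 kips → net-section rupture.

46.8 kips (net-section rupture governs)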